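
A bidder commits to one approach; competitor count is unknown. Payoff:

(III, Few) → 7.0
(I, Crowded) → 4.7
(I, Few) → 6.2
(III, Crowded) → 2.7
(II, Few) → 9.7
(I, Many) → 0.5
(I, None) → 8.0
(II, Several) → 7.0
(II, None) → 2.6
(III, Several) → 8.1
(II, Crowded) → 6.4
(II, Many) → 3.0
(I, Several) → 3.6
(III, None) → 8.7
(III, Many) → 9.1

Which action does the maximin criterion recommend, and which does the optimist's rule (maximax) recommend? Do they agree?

Row minima: I=0.5, II=2.6, III=2.7
Best worst-case = 2.7 → III.
Row maxima: I=8.0, II=9.7, III=9.1
Best best-case = 9.7 → II.

maximin → III; maximax → II (disagree)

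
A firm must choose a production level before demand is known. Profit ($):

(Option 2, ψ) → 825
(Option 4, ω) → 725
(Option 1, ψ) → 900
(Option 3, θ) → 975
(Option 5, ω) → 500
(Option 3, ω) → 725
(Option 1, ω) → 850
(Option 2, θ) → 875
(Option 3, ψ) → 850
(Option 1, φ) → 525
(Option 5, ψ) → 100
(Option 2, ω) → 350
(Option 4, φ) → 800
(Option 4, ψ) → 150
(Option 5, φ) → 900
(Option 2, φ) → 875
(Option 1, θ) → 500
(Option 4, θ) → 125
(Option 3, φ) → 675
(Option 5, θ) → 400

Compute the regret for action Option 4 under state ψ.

750

Best payoff under ψ is 900.
Regret = 900 − 150 = 750.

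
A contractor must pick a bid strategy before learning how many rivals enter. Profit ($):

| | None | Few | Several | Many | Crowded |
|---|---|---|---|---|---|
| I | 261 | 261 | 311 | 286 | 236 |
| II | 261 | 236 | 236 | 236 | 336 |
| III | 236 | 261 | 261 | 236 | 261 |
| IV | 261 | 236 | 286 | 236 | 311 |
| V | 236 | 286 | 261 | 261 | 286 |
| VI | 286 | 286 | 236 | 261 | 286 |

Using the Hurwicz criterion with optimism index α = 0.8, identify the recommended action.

II

I: 0.8·311 + 0.2·236 = 296
II: 0.8·336 + 0.2·236 = 316
III: 0.8·261 + 0.2·236 = 256
IV: 0.8·311 + 0.2·236 = 296
V: 0.8·286 + 0.2·236 = 276
VI: 0.8·286 + 0.2·236 = 276
Highest Hurwicz score = 316 → II.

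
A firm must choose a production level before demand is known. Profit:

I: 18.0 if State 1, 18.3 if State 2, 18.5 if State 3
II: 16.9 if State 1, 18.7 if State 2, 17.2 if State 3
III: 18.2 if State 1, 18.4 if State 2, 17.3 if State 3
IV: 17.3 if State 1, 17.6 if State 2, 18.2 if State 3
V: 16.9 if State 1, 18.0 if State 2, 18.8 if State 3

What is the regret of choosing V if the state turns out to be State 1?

1.3

Best payoff under State 1 is 18.2.
Regret = 18.2 − 16.9 = 1.3.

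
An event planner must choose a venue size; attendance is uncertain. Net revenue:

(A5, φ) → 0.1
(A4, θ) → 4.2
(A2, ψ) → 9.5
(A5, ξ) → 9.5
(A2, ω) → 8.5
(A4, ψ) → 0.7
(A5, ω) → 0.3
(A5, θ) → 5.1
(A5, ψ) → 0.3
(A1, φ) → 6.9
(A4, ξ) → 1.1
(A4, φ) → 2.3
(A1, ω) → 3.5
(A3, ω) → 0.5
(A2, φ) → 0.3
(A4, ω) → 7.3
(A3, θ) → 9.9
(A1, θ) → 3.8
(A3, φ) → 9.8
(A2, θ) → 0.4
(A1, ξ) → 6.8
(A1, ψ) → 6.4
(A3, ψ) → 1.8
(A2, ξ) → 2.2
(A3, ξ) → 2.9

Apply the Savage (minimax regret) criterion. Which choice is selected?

A1

Column bests: θ=9.9, φ=9.8, ψ=9.5, ω=8.5, ξ=9.5.
A1 regrets: 6.1, 2.9, 3.1, 5.0, 2.7 → max 6.1
A2 regrets: 9.5, 9.5, 0.0, 0.0, 7.3 → max 9.5
A3 regrets: 0.0, 0.0, 7.7, 8.0, 6.6 → max 8.0
A4 regrets: 5.7, 7.5, 8.8, 1.2, 8.4 → max 8.8
A5 regrets: 4.8, 9.7, 9.2, 8.2, 0.0 → max 9.7
Smallest max regret = 6.1 → A1.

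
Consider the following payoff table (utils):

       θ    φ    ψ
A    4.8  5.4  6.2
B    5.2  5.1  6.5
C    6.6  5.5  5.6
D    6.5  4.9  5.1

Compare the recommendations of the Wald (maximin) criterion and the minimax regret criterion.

maximin → C; minimax regret → C (agree)

Row minima: A=4.8, B=5.1, C=5.5, D=4.9
Best worst-case = 5.5 → C.
Column bests: θ=6.6, φ=5.5, ψ=6.5.
A regrets: 1.8, 0.1, 0.3 → max 1.8
B regrets: 1.4, 0.4, 0.0 → max 1.4
C regrets: 0.0, 0.0, 0.9 → max 0.9
D regrets: 0.1, 0.6, 1.4 → max 1.4
Smallest max regret = 0.9 → C.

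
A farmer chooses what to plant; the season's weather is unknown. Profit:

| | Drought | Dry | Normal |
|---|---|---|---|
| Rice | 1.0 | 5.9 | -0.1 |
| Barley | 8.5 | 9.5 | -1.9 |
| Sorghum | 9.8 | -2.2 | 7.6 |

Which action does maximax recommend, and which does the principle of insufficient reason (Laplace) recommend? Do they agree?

Row maxima: Rice=5.9, Barley=9.5, Sorghum=9.8
Best best-case = 9.8 → Sorghum.
Row averages: Rice=34/15, Barley=161/30, Sorghum=76/15
Highest average = 161/30 → Barley.

maximax → Sorghum; laplace → Barley (disagree)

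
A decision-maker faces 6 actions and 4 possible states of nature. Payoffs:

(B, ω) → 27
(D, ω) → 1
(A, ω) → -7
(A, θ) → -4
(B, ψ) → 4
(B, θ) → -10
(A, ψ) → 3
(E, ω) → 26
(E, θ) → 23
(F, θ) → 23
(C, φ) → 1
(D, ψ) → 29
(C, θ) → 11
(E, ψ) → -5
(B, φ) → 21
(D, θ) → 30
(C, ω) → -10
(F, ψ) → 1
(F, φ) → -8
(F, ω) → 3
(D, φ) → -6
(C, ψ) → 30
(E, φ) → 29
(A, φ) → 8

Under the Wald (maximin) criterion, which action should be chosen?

Row minima: A=-7, B=-10, C=-10, D=-6, E=-5, F=-8
Best worst-case = -5 → E.

E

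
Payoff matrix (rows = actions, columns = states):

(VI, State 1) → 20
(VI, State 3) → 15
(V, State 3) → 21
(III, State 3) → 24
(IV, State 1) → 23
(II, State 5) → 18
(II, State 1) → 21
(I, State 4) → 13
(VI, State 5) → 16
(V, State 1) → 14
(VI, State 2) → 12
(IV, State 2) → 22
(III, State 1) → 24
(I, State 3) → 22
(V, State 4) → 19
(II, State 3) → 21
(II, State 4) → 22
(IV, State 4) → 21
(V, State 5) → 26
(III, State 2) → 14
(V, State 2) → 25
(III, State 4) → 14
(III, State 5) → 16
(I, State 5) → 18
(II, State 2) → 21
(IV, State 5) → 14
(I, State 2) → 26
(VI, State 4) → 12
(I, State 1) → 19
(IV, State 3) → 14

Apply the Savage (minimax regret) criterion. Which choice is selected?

II

Column bests: State 1=24, State 2=26, State 3=24, State 4=22, State 5=26.
I regrets: 5, 0, 2, 9, 8 → max 9
II regrets: 3, 5, 3, 0, 8 → max 8
III regrets: 0, 12, 0, 8, 10 → max 12
IV regrets: 1, 4, 10, 1, 12 → max 12
V regrets: 10, 1, 3, 3, 0 → max 10
VI regrets: 4, 14, 9, 10, 10 → max 14
Smallest max regret = 8 → II.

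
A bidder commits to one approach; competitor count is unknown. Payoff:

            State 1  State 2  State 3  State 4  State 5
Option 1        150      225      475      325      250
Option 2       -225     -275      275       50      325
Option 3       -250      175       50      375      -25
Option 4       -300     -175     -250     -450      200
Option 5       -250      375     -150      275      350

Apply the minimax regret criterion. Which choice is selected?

Column bests: State 1=150, State 2=375, State 3=475, State 4=375, State 5=350.
Option 1 regrets: 0, 150, 0, 50, 100 → max 150
Option 2 regrets: 375, 650, 200, 325, 25 → max 650
Option 3 regrets: 400, 200, 425, 0, 375 → max 425
Option 4 regrets: 450, 550, 725, 825, 150 → max 825
Option 5 regrets: 400, 0, 625, 100, 0 → max 625
Smallest max regret = 150 → Option 1.

Option 1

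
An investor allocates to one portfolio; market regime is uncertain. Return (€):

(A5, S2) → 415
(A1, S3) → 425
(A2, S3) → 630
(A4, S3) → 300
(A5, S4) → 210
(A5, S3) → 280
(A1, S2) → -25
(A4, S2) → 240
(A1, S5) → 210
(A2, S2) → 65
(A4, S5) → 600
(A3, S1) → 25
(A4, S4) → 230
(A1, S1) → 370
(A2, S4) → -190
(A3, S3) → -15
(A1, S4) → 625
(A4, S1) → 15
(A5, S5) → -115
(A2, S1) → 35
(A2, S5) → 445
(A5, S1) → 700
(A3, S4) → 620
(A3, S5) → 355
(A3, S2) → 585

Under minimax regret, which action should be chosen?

Column bests: S1=700, S2=585, S3=630, S4=625, S5=600.
A1 regrets: 330, 610, 205, 0, 390 → max 610
A2 regrets: 665, 520, 0, 815, 155 → max 815
A3 regrets: 675, 0, 645, 5, 245 → max 675
A4 regrets: 685, 345, 330, 395, 0 → max 685
A5 regrets: 0, 170, 350, 415, 715 → max 715
Smallest max regret = 610 → A1.

A1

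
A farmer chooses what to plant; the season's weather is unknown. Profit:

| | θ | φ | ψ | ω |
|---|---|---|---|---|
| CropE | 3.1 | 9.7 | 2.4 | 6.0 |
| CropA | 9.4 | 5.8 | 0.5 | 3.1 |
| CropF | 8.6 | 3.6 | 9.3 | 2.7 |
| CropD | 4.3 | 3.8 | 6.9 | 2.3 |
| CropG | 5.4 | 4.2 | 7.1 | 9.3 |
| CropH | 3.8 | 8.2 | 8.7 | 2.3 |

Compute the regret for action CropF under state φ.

Best payoff under φ is 9.7.
Regret = 9.7 − 3.6 = 6.1.

6.1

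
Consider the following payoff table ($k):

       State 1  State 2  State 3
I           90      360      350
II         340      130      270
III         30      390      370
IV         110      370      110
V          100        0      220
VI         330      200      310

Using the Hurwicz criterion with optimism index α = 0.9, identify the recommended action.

III

I: 0.9·360 + 0.1·90 = 333
II: 0.9·340 + 0.1·130 = 319
III: 0.9·390 + 0.1·30 = 354
IV: 0.9·370 + 0.1·110 = 344
V: 0.9·220 + 0.1·0 = 198
VI: 0.9·330 + 0.1·200 = 317
Highest Hurwicz score = 354 → III.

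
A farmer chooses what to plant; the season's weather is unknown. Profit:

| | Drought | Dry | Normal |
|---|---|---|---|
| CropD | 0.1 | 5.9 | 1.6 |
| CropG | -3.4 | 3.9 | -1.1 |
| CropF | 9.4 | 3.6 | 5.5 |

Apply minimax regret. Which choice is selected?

Column bests: Drought=9.4, Dry=5.9, Normal=5.5.
CropD regrets: 9.3, 0.0, 3.9 → max 9.3
CropG regrets: 12.8, 2.0, 6.6 → max 12.8
CropF regrets: 0.0, 2.3, 0.0 → max 2.3
Smallest max regret = 2.3 → CropF.

CropF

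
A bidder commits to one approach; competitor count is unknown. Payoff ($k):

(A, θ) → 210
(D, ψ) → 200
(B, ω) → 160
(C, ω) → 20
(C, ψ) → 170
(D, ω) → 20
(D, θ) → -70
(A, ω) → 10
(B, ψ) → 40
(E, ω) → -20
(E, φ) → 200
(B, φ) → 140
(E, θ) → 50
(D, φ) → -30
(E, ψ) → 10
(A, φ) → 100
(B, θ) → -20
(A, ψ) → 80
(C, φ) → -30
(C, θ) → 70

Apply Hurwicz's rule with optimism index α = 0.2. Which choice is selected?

A: 0.2·210 + 0.8·10 = 50
B: 0.2·160 + 0.8·(-20) = 16
C: 0.2·170 + 0.8·(-30) = 10
D: 0.2·200 + 0.8·(-70) = -16
E: 0.2·200 + 0.8·(-20) = 24
Highest Hurwicz score = 50 → A.

A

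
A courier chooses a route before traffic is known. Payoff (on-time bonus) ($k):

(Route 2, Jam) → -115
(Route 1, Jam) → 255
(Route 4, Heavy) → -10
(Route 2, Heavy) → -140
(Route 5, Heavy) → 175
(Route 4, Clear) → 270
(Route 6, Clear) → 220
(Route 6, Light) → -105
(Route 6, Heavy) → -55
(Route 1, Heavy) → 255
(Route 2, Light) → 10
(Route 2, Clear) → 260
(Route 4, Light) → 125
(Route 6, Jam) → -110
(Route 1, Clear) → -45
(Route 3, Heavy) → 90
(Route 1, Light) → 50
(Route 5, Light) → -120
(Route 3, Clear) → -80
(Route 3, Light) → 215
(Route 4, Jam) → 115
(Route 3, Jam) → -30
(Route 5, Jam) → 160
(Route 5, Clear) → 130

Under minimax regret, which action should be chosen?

Route 4

Column bests: Clear=270, Light=215, Heavy=255, Jam=255.
Route 1 regrets: 315, 165, 0, 0 → max 315
Route 2 regrets: 10, 205, 395, 370 → max 395
Route 3 regrets: 350, 0, 165, 285 → max 350
Route 4 regrets: 0, 90, 265, 140 → max 265
Route 5 regrets: 140, 335, 80, 95 → max 335
Route 6 regrets: 50, 320, 310, 365 → max 365
Smallest max regret = 265 → Route 4.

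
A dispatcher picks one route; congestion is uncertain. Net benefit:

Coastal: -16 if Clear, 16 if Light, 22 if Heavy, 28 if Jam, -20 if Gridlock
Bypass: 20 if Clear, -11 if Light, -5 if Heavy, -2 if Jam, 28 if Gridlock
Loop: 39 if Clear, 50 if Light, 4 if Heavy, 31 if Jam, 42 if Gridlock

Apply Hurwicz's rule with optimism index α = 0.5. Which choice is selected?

Coastal: 0.5·28 + 0.5·(-20) = 4
Bypass: 0.5·28 + 0.5·(-11) = 8.5
Loop: 0.5·50 + 0.5·4 = 27
Highest Hurwicz score = 27 → Loop.

Loop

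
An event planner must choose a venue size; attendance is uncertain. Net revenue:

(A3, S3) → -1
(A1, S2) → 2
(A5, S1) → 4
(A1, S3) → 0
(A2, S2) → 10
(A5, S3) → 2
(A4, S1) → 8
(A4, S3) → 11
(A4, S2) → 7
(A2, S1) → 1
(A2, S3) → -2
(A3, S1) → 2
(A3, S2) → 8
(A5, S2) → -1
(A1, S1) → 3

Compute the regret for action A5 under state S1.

Best payoff under S1 is 8.
Regret = 8 − 4 = 4.

4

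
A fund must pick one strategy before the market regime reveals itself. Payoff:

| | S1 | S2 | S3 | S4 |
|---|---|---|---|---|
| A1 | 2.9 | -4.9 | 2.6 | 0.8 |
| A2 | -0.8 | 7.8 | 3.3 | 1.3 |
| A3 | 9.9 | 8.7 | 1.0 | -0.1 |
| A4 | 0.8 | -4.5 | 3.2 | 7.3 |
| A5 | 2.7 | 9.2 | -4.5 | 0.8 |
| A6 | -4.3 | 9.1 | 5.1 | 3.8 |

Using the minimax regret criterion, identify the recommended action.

A3

Column bests: S1=9.9, S2=9.2, S3=5.1, S4=7.3.
A1 regrets: 7.0, 14.1, 2.5, 6.5 → max 14.1
A2 regrets: 10.7, 1.4, 1.8, 6.0 → max 10.7
A3 regrets: 0.0, 0.5, 4.1, 7.4 → max 7.4
A4 regrets: 9.1, 13.7, 1.9, 0.0 → max 13.7
A5 regrets: 7.2, 0.0, 9.6, 6.5 → max 9.6
A6 regrets: 14.2, 0.1, 0.0, 3.5 → max 14.2
Smallest max regret = 7.4 → A3.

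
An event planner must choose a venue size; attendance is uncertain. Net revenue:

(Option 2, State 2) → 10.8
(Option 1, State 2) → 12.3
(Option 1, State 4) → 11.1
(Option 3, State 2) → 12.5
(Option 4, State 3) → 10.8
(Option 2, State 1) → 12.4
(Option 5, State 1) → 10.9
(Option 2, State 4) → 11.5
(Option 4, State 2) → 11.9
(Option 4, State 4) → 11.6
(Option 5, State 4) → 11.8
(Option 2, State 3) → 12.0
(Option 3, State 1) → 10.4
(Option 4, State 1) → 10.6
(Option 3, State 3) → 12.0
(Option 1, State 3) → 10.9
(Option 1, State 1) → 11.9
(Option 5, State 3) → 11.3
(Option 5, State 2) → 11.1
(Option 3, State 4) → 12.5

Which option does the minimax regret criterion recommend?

Column bests: State 1=12.4, State 2=12.5, State 3=12.0, State 4=12.5.
Option 1 regrets: 0.5, 0.2, 1.1, 1.4 → max 1.4
Option 2 regrets: 0.0, 1.7, 0.0, 1.0 → max 1.7
Option 3 regrets: 2.0, 0.0, 0.0, 0.0 → max 2.0
Option 4 regrets: 1.8, 0.6, 1.2, 0.9 → max 1.8
Option 5 regrets: 1.5, 1.4, 0.7, 0.7 → max 1.5
Smallest max regret = 1.4 → Option 1.

Option 1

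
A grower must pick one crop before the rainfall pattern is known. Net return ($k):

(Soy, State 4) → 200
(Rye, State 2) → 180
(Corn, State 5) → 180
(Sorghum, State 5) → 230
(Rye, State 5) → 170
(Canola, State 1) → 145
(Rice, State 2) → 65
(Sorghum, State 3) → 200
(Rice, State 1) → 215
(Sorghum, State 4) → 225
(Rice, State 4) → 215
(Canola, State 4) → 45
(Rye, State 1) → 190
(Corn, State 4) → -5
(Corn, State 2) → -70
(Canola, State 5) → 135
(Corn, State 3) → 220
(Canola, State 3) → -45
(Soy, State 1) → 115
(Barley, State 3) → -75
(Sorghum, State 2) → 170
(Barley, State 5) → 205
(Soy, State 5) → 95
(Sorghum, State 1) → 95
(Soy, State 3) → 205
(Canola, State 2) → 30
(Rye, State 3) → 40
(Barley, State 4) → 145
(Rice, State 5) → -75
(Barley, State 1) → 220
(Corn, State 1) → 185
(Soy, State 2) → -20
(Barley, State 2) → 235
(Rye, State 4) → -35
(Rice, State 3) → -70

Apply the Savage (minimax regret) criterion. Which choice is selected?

Column bests: State 1=220, State 2=235, State 3=220, State 4=225, State 5=230.
Barley regrets: 0, 0, 295, 80, 25 → max 295
Canola regrets: 75, 205, 265, 180, 95 → max 265
Sorghum regrets: 125, 65, 20, 0, 0 → max 125
Rice regrets: 5, 170, 290, 10, 305 → max 305
Rye regrets: 30, 55, 180, 260, 60 → max 260
Corn regrets: 35, 305, 0, 230, 50 → max 305
Soy regrets: 105, 255, 15, 25, 135 → max 255
Smallest max regret = 125 → Sorghum.

Sorghum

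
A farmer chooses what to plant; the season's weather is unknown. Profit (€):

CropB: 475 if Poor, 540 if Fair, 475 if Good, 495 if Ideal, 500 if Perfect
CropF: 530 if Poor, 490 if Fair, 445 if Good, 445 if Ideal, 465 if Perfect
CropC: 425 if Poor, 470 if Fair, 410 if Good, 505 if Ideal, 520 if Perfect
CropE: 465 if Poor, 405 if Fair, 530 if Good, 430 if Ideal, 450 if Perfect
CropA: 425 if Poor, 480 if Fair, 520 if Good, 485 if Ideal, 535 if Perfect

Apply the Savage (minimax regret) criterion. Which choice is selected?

Column bests: Poor=530, Fair=540, Good=530, Ideal=505, Perfect=535.
CropB regrets: 55, 0, 55, 10, 35 → max 55
CropF regrets: 0, 50, 85, 60, 70 → max 85
CropC regrets: 105, 70, 120, 0, 15 → max 120
CropE regrets: 65, 135, 0, 75, 85 → max 135
CropA regrets: 105, 60, 10, 20, 0 → max 105
Smallest max regret = 55 → CropB.

CropB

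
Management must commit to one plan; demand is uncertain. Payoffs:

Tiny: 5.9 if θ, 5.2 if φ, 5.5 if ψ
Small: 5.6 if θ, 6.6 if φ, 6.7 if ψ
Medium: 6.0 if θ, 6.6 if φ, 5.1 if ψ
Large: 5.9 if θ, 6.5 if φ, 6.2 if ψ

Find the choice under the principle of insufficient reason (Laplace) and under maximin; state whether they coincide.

Row averages: Tiny=83/15, Small=6.3, Medium=5.9, Large=6.2
Highest average = 6.3 → Small.
Row minima: Tiny=5.2, Small=5.6, Medium=5.1, Large=5.9
Best worst-case = 5.9 → Large.

laplace → Small; maximin → Large (disagree)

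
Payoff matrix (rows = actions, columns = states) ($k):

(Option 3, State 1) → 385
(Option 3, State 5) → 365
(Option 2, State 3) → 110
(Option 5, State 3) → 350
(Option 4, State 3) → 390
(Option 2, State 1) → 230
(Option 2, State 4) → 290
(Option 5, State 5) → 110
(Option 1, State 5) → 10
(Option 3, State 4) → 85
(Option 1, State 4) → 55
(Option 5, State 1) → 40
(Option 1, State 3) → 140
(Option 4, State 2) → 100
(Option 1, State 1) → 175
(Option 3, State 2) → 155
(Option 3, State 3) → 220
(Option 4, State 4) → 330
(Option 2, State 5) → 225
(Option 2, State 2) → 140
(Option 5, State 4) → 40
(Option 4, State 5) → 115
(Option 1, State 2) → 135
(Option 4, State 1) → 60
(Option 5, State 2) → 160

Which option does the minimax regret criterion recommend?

Option 3

Column bests: State 1=385, State 2=160, State 3=390, State 4=330, State 5=365.
Option 1 regrets: 210, 25, 250, 275, 355 → max 355
Option 2 regrets: 155, 20, 280, 40, 140 → max 280
Option 3 regrets: 0, 5, 170, 245, 0 → max 245
Option 4 regrets: 325, 60, 0, 0, 250 → max 325
Option 5 regrets: 345, 0, 40, 290, 255 → max 345
Smallest max regret = 245 → Option 3.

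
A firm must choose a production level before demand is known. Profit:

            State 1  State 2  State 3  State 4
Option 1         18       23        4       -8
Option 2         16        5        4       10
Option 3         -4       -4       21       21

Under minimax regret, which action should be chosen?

Column bests: State 1=18, State 2=23, State 3=21, State 4=21.
Option 1 regrets: 0, 0, 17, 29 → max 29
Option 2 regrets: 2, 18, 17, 11 → max 18
Option 3 regrets: 22, 27, 0, 0 → max 27
Smallest max regret = 18 → Option 2.

Option 2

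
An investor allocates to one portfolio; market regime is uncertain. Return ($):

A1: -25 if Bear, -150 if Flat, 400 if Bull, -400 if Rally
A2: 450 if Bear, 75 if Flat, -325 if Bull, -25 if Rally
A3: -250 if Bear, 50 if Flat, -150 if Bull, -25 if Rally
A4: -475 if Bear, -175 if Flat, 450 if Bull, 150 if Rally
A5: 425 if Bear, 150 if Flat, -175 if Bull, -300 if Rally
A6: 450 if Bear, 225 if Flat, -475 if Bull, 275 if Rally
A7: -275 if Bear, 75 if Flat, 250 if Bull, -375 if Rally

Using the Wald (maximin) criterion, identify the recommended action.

A3

Row minima: A1=-400, A2=-325, A3=-250, A4=-475, A5=-300, A6=-475, A7=-375
Best worst-case = -250 → A3.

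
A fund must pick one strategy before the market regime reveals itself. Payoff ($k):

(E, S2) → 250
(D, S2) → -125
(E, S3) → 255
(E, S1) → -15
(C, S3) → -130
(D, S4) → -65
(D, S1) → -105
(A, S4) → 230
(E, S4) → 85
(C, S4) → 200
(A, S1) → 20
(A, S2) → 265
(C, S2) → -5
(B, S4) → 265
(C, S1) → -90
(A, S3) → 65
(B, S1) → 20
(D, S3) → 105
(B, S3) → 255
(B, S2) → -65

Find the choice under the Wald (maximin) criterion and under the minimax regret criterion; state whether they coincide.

Row minima: A=20, B=-65, C=-130, D=-125, E=-15
Best worst-case = 20 → A.
Column bests: S1=20, S2=265, S3=255, S4=265.
A regrets: 0, 0, 190, 35 → max 190
B regrets: 0, 330, 0, 0 → max 330
C regrets: 110, 270, 385, 65 → max 385
D regrets: 125, 390, 150, 330 → max 390
E regrets: 35, 15, 0, 180 → max 180
Smallest max regret = 180 → E.

maximin → A; minimax regret → E (disagree)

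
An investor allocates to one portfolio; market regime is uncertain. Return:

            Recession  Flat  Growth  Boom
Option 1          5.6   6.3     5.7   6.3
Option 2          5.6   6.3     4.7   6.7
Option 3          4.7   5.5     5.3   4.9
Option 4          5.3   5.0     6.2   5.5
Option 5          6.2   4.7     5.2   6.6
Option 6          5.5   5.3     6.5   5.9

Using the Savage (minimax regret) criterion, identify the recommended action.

Column bests: Recession=6.2, Flat=6.3, Growth=6.5, Boom=6.7.
Option 1 regrets: 0.6, 0.0, 0.8, 0.4 → max 0.8
Option 2 regrets: 0.6, 0.0, 1.8, 0.0 → max 1.8
Option 3 regrets: 1.5, 0.8, 1.2, 1.8 → max 1.8
Option 4 regrets: 0.9, 1.3, 0.3, 1.2 → max 1.3
Option 5 regrets: 0.0, 1.6, 1.3, 0.1 → max 1.6
Option 6 regrets: 0.7, 1.0, 0.0, 0.8 → max 1.0
Smallest max regret = 0.8 → Option 1.

Option 1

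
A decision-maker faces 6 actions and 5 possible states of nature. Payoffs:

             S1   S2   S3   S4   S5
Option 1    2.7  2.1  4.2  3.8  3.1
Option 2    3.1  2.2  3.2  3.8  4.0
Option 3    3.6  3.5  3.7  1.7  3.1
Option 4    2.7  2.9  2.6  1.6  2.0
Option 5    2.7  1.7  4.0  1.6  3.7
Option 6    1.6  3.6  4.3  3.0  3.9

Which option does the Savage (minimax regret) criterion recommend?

Option 2

Column bests: S1=3.6, S2=3.6, S3=4.3, S4=3.8, S5=4.0.
Option 1 regrets: 0.9, 1.5, 0.1, 0.0, 0.9 → max 1.5
Option 2 regrets: 0.5, 1.4, 1.1, 0.0, 0.0 → max 1.4
Option 3 regrets: 0.0, 0.1, 0.6, 2.1, 0.9 → max 2.1
Option 4 regrets: 0.9, 0.7, 1.7, 2.2, 2.0 → max 2.2
Option 5 regrets: 0.9, 1.9, 0.3, 2.2, 0.3 → max 2.2
Option 6 regrets: 2.0, 0.0, 0.0, 0.8, 0.1 → max 2.0
Smallest max regret = 1.4 → Option 2.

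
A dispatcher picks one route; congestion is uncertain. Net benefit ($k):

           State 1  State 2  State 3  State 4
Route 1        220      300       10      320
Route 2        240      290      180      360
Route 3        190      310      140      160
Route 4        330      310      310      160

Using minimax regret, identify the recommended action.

Route 2

Column bests: State 1=330, State 2=310, State 3=310, State 4=360.
Route 1 regrets: 110, 10, 300, 40 → max 300
Route 2 regrets: 90, 20, 130, 0 → max 130
Route 3 regrets: 140, 0, 170, 200 → max 200
Route 4 regrets: 0, 0, 0, 200 → max 200
Smallest max regret = 130 → Route 2.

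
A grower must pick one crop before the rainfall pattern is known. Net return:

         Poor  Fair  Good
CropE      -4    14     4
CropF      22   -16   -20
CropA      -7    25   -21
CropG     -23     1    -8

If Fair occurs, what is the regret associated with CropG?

Best payoff under Fair is 25.
Regret = 25 − 1 = 24.

24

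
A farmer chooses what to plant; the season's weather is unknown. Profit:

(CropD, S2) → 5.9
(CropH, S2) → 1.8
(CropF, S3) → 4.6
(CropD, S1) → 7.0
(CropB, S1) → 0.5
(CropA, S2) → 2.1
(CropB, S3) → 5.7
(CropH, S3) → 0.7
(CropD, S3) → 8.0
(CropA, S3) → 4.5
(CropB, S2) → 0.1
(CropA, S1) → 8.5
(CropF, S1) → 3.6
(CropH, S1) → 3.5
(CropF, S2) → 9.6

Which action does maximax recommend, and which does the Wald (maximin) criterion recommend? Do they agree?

maximax → CropF; maximin → CropD (disagree)

Row maxima: CropB=5.7, CropA=8.5, CropD=8.0, CropH=3.5, CropF=9.6
Best best-case = 9.6 → CropF.
Row minima: CropB=0.1, CropA=2.1, CropD=5.9, CropH=0.7, CropF=3.6
Best worst-case = 5.9 → CropD.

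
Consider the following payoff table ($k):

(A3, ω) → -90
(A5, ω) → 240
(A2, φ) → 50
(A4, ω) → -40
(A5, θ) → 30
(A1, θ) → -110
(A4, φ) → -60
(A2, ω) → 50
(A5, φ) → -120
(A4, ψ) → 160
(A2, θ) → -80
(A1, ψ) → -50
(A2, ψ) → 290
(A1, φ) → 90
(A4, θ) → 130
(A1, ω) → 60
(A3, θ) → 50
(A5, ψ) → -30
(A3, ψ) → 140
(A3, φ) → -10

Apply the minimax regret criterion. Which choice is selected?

Column bests: θ=130, φ=90, ψ=290, ω=240.
A1 regrets: 240, 0, 340, 180 → max 340
A2 regrets: 210, 40, 0, 190 → max 210
A3 regrets: 80, 100, 150, 330 → max 330
A4 regrets: 0, 150, 130, 280 → max 280
A5 regrets: 100, 210, 320, 0 → max 320
Smallest max regret = 210 → A2.

A2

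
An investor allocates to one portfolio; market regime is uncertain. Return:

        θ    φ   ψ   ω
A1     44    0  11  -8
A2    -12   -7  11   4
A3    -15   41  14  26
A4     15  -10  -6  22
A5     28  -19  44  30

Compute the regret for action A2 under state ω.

26

Best payoff under ω is 30.
Regret = 30 − 4 = 26.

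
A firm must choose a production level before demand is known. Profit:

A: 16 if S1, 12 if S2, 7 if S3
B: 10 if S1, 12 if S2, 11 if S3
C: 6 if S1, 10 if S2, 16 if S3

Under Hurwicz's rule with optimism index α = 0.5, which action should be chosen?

A: 0.5·16 + 0.5·7 = 11.5
B: 0.5·12 + 0.5·10 = 11
C: 0.5·16 + 0.5·6 = 11
Highest Hurwicz score = 11.5 → A.

A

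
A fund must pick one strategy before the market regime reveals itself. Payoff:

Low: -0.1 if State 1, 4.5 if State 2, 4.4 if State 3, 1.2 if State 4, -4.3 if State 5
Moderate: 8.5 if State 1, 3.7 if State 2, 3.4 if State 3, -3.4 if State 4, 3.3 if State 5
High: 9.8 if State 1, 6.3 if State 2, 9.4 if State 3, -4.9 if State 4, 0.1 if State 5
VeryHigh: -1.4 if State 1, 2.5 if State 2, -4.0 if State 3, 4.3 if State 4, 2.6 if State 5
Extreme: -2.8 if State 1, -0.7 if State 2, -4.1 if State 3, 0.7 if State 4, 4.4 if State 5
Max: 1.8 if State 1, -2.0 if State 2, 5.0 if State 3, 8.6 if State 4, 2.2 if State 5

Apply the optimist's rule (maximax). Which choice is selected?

High

Row maxima: Low=4.5, Moderate=8.5, High=9.8, VeryHigh=4.3, Extreme=4.4, Max=8.6
Best best-case = 9.8 → High.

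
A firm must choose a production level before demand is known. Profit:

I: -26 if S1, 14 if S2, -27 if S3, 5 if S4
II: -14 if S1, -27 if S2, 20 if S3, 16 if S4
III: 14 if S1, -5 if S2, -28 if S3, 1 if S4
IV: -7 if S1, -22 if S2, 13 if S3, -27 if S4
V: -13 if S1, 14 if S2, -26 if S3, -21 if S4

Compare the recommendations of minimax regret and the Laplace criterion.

Column bests: S1=14, S2=14, S3=20, S4=16.
I regrets: 40, 0, 47, 11 → max 47
II regrets: 28, 41, 0, 0 → max 41
III regrets: 0, 19, 48, 15 → max 48
IV regrets: 21, 36, 7, 43 → max 43
V regrets: 27, 0, 46, 37 → max 46
Smallest max regret = 41 → II.
Row averages: I=-8.5, II=-1.25, III=-4.5, IV=-10.75, V=-11.5
Highest average = -1.25 → II.

minimax regret → II; laplace → II (agree)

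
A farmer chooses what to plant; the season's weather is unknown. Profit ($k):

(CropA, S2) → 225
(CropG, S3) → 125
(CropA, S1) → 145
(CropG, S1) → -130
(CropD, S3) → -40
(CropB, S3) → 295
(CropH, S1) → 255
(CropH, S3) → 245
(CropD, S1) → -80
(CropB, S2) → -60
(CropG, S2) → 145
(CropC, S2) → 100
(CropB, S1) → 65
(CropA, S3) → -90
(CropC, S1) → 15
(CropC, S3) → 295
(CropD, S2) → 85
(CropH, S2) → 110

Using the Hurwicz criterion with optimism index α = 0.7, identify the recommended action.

CropH

CropG: 0.7·145 + 0.3·(-130) = 62.5
CropH: 0.7·255 + 0.3·110 = 211.5
CropB: 0.7·295 + 0.3·(-60) = 188.5
CropC: 0.7·295 + 0.3·15 = 211
CropD: 0.7·85 + 0.3·(-80) = 35.5
CropA: 0.7·225 + 0.3·(-90) = 130.5
Highest Hurwicz score = 211.5 → CropH.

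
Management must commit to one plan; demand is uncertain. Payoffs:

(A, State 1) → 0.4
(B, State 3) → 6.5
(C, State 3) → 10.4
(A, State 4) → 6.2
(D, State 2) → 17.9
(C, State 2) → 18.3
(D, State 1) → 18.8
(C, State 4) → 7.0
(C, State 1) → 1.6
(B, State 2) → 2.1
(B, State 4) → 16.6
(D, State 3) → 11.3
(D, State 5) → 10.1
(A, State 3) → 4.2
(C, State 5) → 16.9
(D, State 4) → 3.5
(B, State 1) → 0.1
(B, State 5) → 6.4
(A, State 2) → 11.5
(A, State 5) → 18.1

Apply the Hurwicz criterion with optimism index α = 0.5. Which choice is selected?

D

A: 0.5·18.1 + 0.5·0.4 = 9.25
B: 0.5·16.6 + 0.5·0.1 = 8.35
C: 0.5·18.3 + 0.5·1.6 = 9.95
D: 0.5·18.8 + 0.5·3.5 = 11.15
Highest Hurwicz score = 11.15 → D.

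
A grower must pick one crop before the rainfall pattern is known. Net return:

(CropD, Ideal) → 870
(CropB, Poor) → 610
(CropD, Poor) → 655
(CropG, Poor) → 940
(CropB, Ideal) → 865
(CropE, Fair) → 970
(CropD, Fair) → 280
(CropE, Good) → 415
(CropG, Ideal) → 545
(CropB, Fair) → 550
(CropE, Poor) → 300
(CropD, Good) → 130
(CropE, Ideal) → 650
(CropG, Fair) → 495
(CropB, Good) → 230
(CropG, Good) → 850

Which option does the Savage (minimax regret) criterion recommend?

Column bests: Poor=940, Fair=970, Good=850, Ideal=870.
CropB regrets: 330, 420, 620, 5 → max 620
CropE regrets: 640, 0, 435, 220 → max 640
CropD regrets: 285, 690, 720, 0 → max 720
CropG regrets: 0, 475, 0, 325 → max 475
Smallest max regret = 475 → CropG.

CropG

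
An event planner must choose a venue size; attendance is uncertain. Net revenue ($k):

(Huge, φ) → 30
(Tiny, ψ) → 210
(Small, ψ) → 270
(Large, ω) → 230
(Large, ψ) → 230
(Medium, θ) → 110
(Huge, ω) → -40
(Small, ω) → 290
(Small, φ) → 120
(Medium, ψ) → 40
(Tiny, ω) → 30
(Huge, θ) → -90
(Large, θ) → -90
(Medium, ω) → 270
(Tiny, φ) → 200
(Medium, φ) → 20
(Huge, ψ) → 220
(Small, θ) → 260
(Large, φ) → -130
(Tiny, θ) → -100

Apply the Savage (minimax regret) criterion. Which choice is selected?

Column bests: θ=260, φ=200, ψ=270, ω=290.
Tiny regrets: 360, 0, 60, 260 → max 360
Small regrets: 0, 80, 0, 0 → max 80
Medium regrets: 150, 180, 230, 20 → max 230
Large regrets: 350, 330, 40, 60 → max 350
Huge regrets: 350, 170, 50, 330 → max 350
Smallest max regret = 80 → Small.

Small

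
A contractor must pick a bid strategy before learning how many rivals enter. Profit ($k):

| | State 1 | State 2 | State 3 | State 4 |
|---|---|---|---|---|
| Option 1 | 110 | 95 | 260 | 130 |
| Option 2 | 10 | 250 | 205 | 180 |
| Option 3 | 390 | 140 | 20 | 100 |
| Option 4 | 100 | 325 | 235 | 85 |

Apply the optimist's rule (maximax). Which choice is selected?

Row maxima: Option 1=260, Option 2=250, Option 3=390, Option 4=325
Best best-case = 390 → Option 3.

Option 3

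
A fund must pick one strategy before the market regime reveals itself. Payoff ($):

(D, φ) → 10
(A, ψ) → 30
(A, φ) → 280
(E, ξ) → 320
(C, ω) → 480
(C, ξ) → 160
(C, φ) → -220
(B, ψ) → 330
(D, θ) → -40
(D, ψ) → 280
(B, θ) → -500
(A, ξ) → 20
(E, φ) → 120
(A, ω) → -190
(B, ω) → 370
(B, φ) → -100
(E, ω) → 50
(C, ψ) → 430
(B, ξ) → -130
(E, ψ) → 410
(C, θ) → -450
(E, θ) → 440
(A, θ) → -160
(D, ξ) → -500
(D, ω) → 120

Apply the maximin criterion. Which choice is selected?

Row minima: A=-190, B=-500, C=-450, D=-500, E=50
Best worst-case = 50 → E.

E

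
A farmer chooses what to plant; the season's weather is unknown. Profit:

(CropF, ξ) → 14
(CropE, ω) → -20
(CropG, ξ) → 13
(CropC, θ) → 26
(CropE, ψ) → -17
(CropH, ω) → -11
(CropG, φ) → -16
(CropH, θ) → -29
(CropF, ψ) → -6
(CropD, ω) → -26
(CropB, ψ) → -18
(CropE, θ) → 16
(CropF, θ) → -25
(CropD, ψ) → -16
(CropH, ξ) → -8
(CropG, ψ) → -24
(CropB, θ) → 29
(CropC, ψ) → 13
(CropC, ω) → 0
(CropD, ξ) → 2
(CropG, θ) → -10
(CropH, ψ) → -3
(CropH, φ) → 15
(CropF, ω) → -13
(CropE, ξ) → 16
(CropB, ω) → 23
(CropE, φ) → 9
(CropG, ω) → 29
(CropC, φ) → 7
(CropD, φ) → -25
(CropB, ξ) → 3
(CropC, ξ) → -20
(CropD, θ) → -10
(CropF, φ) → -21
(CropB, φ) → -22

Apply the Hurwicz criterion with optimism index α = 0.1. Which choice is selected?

CropE: 0.1·16 + 0.9·(-20) = -16.4
CropG: 0.1·29 + 0.9·(-24) = -18.7
CropF: 0.1·14 + 0.9·(-25) = -21.1
CropH: 0.1·15 + 0.9·(-29) = -24.6
CropD: 0.1·2 + 0.9·(-26) = -23.2
CropB: 0.1·29 + 0.9·(-22) = -16.9
CropC: 0.1·26 + 0.9·(-20) = -15.4
Highest Hurwicz score = -15.4 → CropC.

CropC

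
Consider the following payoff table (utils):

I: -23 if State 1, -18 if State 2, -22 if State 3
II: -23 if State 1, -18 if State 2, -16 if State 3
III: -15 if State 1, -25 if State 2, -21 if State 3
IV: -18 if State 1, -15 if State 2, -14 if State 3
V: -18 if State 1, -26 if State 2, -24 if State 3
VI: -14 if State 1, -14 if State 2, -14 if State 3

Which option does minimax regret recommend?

VI

Column bests: State 1=-14, State 2=-14, State 3=-14.
I regrets: 9, 4, 8 → max 9
II regrets: 9, 4, 2 → max 9
III regrets: 1, 11, 7 → max 11
IV regrets: 4, 1, 0 → max 4
V regrets: 4, 12, 10 → max 12
VI regrets: 0, 0, 0 → max 0
Smallest max regret = 0 → VI.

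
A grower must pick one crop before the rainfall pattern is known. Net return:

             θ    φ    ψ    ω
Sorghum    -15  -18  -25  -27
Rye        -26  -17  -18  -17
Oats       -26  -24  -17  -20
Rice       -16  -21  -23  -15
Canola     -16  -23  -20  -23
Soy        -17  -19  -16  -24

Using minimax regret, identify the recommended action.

Column bests: θ=-15, φ=-17, ψ=-16, ω=-15.
Sorghum regrets: 0, 1, 9, 12 → max 12
Rye regrets: 11, 0, 2, 2 → max 11
Oats regrets: 11, 7, 1, 5 → max 11
Rice regrets: 1, 4, 7, 0 → max 7
Canola regrets: 1, 6, 4, 8 → max 8
Soy regrets: 2, 2, 0, 9 → max 9
Smallest max regret = 7 → Rice.

Rice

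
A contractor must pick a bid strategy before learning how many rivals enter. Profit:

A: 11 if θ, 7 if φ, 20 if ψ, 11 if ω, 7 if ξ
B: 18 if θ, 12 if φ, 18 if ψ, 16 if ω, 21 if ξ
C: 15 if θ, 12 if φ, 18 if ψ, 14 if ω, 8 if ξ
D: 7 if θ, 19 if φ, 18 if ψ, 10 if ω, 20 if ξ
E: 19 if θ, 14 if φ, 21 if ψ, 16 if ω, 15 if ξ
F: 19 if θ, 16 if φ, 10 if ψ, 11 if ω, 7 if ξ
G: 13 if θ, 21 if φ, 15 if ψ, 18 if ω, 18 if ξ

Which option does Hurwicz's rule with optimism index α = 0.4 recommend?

E

A: 0.4·20 + 0.6·7 = 12.2
B: 0.4·21 + 0.6·12 = 15.6
C: 0.4·18 + 0.6·8 = 12
D: 0.4·20 + 0.6·7 = 12.2
E: 0.4·21 + 0.6·14 = 16.8
F: 0.4·19 + 0.6·7 = 11.8
G: 0.4·21 + 0.6·13 = 16.2
Highest Hurwicz score = 16.8 → E.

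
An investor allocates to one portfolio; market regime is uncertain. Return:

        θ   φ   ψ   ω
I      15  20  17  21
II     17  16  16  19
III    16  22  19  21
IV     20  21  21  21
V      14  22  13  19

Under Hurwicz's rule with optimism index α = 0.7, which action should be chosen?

IV

I: 0.7·21 + 0.3·15 = 19.2
II: 0.7·19 + 0.3·16 = 18.1
III: 0.7·22 + 0.3·16 = 20.2
IV: 0.7·21 + 0.3·20 = 20.7
V: 0.7·22 + 0.3·13 = 19.3
Highest Hurwicz score = 20.7 → IV.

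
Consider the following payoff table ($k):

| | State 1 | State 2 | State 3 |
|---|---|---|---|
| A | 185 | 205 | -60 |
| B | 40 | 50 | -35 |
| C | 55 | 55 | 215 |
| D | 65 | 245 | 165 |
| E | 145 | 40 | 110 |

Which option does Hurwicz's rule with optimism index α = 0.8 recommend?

A: 0.8·205 + 0.2·(-60) = 152
B: 0.8·50 + 0.2·(-35) = 33
C: 0.8·215 + 0.2·55 = 183
D: 0.8·245 + 0.2·65 = 209
E: 0.8·145 + 0.2·40 = 124
Highest Hurwicz score = 209 → D.

D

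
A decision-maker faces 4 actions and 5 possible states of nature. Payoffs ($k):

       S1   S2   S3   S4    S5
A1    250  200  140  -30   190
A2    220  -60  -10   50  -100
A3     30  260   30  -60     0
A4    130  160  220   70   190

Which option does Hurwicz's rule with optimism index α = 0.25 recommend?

A4

A1: 0.25·250 + 0.75·(-30) = 40
A2: 0.25·220 + 0.75·(-100) = -20
A3: 0.25·260 + 0.75·(-60) = 20
A4: 0.25·220 + 0.75·70 = 107.5
Highest Hurwicz score = 107.5 → A4.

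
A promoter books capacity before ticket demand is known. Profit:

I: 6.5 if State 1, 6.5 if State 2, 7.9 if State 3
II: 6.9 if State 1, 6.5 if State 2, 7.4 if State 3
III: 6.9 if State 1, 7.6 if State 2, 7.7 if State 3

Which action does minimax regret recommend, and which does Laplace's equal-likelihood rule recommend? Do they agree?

minimax regret → III; laplace → III (agree)

Column bests: State 1=6.9, State 2=7.6, State 3=7.9.
I regrets: 0.4, 1.1, 0.0 → max 1.1
II regrets: 0.0, 1.1, 0.5 → max 1.1
III regrets: 0.0, 0.0, 0.2 → max 0.2
Smallest max regret = 0.2 → III.
Row averages: I=209/30, II=104/15, III=7.4
Highest average = 7.4 → III.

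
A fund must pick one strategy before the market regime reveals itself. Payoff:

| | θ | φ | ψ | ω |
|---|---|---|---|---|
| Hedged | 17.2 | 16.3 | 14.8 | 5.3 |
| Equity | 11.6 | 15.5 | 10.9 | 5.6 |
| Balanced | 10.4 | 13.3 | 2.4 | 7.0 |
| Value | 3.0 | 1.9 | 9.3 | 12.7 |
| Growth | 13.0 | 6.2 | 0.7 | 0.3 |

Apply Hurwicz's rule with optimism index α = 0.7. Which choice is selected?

Hedged

Hedged: 0.7·17.2 + 0.3·5.3 = 13.63
Equity: 0.7·15.5 + 0.3·5.6 = 12.53
Balanced: 0.7·13.3 + 0.3·2.4 = 10.03
Value: 0.7·12.7 + 0.3·1.9 = 9.46
Growth: 0.7·13.0 + 0.3·0.3 = 9.19
Highest Hurwicz score = 13.63 → Hedged.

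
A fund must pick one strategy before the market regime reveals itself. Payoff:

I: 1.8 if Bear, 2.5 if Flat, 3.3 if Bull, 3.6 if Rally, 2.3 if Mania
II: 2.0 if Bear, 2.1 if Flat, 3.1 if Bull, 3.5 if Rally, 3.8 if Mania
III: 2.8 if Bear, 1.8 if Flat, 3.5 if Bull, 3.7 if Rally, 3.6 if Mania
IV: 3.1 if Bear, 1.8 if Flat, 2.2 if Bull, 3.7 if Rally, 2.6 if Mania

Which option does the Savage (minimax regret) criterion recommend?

III

Column bests: Bear=3.1, Flat=2.5, Bull=3.5, Rally=3.7, Mania=3.8.
I regrets: 1.3, 0.0, 0.2, 0.1, 1.5 → max 1.5
II regrets: 1.1, 0.4, 0.4, 0.2, 0.0 → max 1.1
III regrets: 0.3, 0.7, 0.0, 0.0, 0.2 → max 0.7
IV regrets: 0.0, 0.7, 1.3, 0.0, 1.2 → max 1.3
Smallest max regret = 0.7 → III.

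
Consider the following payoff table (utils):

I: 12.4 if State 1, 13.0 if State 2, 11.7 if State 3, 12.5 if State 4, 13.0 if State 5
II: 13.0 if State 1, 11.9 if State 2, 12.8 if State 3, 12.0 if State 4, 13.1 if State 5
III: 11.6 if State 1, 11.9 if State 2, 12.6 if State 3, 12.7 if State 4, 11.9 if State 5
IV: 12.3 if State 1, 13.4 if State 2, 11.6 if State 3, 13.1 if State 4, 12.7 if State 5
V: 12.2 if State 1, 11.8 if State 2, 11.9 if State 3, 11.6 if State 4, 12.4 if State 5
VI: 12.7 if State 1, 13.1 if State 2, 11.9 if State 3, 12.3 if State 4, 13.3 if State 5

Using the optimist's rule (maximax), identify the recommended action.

IV

Row maxima: I=13.0, II=13.1, III=12.7, IV=13.4, V=12.4, VI=13.3
Best best-case = 13.4 → IV.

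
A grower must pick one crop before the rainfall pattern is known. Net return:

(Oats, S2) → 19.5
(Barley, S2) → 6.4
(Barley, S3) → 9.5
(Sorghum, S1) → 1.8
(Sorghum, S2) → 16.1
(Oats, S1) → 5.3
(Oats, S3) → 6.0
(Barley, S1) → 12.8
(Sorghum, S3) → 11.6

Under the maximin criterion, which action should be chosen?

Row minima: Sorghum=1.8, Oats=5.3, Barley=6.4
Best worst-case = 6.4 → Barley.

Barley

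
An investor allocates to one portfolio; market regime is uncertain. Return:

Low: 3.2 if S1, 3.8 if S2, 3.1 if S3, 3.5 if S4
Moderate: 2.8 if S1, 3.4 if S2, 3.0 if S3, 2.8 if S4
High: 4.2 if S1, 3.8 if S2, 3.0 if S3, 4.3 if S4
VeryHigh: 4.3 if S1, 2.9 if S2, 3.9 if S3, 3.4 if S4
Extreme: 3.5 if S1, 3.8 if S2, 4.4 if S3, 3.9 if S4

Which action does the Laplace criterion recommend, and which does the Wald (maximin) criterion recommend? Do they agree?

laplace → Extreme; maximin → Extreme (agree)

Row averages: Low=3.4, Moderate=3, High=3.825, VeryHigh=3.625, Extreme=3.9
Highest average = 3.9 → Extreme.
Row minima: Low=3.1, Moderate=2.8, High=3.0, VeryHigh=2.9, Extreme=3.5
Best worst-case = 3.5 → Extreme.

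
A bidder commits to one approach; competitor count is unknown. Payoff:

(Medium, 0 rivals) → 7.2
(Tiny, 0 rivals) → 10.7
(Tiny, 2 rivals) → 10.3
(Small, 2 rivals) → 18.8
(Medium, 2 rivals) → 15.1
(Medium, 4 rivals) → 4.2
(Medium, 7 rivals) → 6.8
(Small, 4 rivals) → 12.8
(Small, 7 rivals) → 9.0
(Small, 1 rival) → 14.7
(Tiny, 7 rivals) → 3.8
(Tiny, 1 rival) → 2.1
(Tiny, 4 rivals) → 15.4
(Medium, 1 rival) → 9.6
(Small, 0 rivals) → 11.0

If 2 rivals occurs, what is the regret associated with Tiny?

Best payoff under 2 rivals is 18.8.
Regret = 18.8 − 10.3 = 8.5.

8.5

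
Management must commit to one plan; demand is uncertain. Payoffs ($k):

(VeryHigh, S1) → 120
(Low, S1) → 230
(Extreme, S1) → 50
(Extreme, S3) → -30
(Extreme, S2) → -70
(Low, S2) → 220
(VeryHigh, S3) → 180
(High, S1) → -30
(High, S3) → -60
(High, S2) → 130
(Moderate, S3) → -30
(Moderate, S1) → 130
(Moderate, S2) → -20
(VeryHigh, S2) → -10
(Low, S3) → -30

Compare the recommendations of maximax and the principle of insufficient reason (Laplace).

Row maxima: Low=230, Moderate=130, High=130, VeryHigh=180, Extreme=50
Best best-case = 230 → Low.
Row averages: Low=140, Moderate=80/3, High=40/3, VeryHigh=290/3, Extreme=-50/3
Highest average = 140 → Low.

maximax → Low; laplace → Low (agree)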